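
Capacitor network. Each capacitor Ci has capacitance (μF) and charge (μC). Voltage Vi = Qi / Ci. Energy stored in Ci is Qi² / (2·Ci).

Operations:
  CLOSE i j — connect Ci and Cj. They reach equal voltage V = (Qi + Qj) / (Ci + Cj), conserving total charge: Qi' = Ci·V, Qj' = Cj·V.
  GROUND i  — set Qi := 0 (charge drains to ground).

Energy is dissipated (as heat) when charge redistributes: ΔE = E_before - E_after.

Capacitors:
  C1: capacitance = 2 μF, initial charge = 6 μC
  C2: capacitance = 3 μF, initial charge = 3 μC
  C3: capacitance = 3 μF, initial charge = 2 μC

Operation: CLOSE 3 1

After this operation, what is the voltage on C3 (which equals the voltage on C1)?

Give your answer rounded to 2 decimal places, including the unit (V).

Initial: C1(2μF, Q=6μC, V=3.00V), C2(3μF, Q=3μC, V=1.00V), C3(3μF, Q=2μC, V=0.67V)
Op 1: CLOSE 3-1: Q_total=8.00, C_total=5.00, V=1.60; Q3=4.80, Q1=3.20; dissipated=3.267

Answer: 1.60 V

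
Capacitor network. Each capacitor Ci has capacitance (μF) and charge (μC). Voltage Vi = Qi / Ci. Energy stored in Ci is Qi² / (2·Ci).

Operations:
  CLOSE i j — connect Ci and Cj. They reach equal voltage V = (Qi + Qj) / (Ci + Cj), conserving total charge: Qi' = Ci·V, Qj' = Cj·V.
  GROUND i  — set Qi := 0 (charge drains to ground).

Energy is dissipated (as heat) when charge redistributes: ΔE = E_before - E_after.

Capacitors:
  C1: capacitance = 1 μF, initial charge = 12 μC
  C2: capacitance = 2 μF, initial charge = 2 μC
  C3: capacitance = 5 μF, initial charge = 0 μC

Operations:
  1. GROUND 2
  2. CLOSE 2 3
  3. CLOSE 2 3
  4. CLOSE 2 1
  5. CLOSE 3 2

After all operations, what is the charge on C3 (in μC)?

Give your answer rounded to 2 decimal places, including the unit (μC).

Initial: C1(1μF, Q=12μC, V=12.00V), C2(2μF, Q=2μC, V=1.00V), C3(5μF, Q=0μC, V=0.00V)
Op 1: GROUND 2: Q2=0; energy lost=1.000
Op 2: CLOSE 2-3: Q_total=0.00, C_total=7.00, V=0.00; Q2=0.00, Q3=0.00; dissipated=0.000
Op 3: CLOSE 2-3: Q_total=0.00, C_total=7.00, V=0.00; Q2=0.00, Q3=0.00; dissipated=0.000
Op 4: CLOSE 2-1: Q_total=12.00, C_total=3.00, V=4.00; Q2=8.00, Q1=4.00; dissipated=48.000
Op 5: CLOSE 3-2: Q_total=8.00, C_total=7.00, V=1.14; Q3=5.71, Q2=2.29; dissipated=11.429
Final charges: Q1=4.00, Q2=2.29, Q3=5.71

Answer: 5.71 μC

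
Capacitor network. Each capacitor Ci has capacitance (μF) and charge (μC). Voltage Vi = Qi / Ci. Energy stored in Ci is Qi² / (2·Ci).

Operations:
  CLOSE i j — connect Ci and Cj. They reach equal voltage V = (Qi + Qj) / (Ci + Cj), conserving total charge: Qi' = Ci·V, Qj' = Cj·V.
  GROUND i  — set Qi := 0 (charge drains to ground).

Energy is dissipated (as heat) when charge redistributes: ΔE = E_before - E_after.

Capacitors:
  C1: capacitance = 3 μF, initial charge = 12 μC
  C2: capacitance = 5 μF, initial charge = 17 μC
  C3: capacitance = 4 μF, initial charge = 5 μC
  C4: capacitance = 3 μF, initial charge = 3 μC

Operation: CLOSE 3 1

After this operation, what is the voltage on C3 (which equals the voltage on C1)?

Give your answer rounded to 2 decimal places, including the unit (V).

Initial: C1(3μF, Q=12μC, V=4.00V), C2(5μF, Q=17μC, V=3.40V), C3(4μF, Q=5μC, V=1.25V), C4(3μF, Q=3μC, V=1.00V)
Op 1: CLOSE 3-1: Q_total=17.00, C_total=7.00, V=2.43; Q3=9.71, Q1=7.29; dissipated=6.482

Answer: 2.43 V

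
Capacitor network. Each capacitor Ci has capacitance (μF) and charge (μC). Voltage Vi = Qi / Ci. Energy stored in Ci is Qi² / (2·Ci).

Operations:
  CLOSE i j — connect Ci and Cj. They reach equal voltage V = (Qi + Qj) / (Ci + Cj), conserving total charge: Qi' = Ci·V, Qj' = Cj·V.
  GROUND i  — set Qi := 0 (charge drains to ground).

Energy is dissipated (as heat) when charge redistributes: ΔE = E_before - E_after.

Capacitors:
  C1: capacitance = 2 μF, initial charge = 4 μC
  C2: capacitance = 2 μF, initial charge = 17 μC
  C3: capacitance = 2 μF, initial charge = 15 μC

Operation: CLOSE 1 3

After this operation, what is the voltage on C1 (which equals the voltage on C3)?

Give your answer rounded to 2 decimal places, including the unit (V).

Initial: C1(2μF, Q=4μC, V=2.00V), C2(2μF, Q=17μC, V=8.50V), C3(2μF, Q=15μC, V=7.50V)
Op 1: CLOSE 1-3: Q_total=19.00, C_total=4.00, V=4.75; Q1=9.50, Q3=9.50; dissipated=15.125

Answer: 4.75 V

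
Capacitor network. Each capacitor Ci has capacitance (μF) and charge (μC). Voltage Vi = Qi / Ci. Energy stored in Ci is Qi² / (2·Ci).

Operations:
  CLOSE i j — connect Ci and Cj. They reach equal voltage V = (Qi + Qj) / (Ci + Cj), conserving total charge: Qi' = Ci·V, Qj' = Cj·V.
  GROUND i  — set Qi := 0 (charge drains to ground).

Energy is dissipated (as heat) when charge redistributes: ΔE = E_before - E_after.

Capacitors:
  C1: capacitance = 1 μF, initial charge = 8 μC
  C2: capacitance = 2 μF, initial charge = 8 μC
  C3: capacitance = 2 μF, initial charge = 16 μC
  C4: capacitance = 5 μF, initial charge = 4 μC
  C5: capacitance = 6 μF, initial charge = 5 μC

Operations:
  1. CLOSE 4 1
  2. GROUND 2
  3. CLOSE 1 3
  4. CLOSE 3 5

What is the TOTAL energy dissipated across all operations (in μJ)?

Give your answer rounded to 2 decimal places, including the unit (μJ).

Answer: 69.62 μJ

Derivation:
Initial: C1(1μF, Q=8μC, V=8.00V), C2(2μF, Q=8μC, V=4.00V), C3(2μF, Q=16μC, V=8.00V), C4(5μF, Q=4μC, V=0.80V), C5(6μF, Q=5μC, V=0.83V)
Op 1: CLOSE 4-1: Q_total=12.00, C_total=6.00, V=2.00; Q4=10.00, Q1=2.00; dissipated=21.600
Op 2: GROUND 2: Q2=0; energy lost=16.000
Op 3: CLOSE 1-3: Q_total=18.00, C_total=3.00, V=6.00; Q1=6.00, Q3=12.00; dissipated=12.000
Op 4: CLOSE 3-5: Q_total=17.00, C_total=8.00, V=2.12; Q3=4.25, Q5=12.75; dissipated=20.021
Total dissipated: 69.621 μJ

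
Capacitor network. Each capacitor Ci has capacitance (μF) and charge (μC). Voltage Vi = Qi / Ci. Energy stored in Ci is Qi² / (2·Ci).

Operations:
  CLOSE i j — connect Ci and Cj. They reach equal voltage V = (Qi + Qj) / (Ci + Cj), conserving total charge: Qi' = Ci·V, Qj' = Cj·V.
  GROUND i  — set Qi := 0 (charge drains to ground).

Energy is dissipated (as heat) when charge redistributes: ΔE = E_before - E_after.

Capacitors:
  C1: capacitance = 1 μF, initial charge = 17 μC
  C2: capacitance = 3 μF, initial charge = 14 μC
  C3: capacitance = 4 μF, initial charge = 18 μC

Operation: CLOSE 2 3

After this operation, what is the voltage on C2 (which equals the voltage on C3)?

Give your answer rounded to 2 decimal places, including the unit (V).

Answer: 4.57 V

Derivation:
Initial: C1(1μF, Q=17μC, V=17.00V), C2(3μF, Q=14μC, V=4.67V), C3(4μF, Q=18μC, V=4.50V)
Op 1: CLOSE 2-3: Q_total=32.00, C_total=7.00, V=4.57; Q2=13.71, Q3=18.29; dissipated=0.024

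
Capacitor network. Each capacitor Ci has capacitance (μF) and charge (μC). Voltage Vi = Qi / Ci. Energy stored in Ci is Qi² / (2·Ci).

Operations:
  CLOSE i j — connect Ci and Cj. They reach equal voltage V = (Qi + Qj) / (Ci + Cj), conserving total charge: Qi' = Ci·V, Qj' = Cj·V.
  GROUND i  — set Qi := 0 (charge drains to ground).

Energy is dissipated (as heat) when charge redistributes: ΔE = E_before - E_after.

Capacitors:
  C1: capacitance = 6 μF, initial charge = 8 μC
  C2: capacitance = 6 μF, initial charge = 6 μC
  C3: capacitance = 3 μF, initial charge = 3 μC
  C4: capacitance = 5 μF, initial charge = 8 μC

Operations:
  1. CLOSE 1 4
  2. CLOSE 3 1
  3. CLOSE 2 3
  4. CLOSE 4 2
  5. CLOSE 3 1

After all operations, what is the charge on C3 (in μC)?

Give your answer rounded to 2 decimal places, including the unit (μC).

Initial: C1(6μF, Q=8μC, V=1.33V), C2(6μF, Q=6μC, V=1.00V), C3(3μF, Q=3μC, V=1.00V), C4(5μF, Q=8μC, V=1.60V)
Op 1: CLOSE 1-4: Q_total=16.00, C_total=11.00, V=1.45; Q1=8.73, Q4=7.27; dissipated=0.097
Op 2: CLOSE 3-1: Q_total=11.73, C_total=9.00, V=1.30; Q3=3.91, Q1=7.82; dissipated=0.207
Op 3: CLOSE 2-3: Q_total=9.91, C_total=9.00, V=1.10; Q2=6.61, Q3=3.30; dissipated=0.092
Op 4: CLOSE 4-2: Q_total=13.88, C_total=11.00, V=1.26; Q4=6.31, Q2=7.57; dissipated=0.170
Op 5: CLOSE 3-1: Q_total=11.12, C_total=9.00, V=1.24; Q3=3.71, Q1=7.41; dissipated=0.041
Final charges: Q1=7.41, Q2=7.57, Q3=3.71, Q4=6.31

Answer: 3.71 μC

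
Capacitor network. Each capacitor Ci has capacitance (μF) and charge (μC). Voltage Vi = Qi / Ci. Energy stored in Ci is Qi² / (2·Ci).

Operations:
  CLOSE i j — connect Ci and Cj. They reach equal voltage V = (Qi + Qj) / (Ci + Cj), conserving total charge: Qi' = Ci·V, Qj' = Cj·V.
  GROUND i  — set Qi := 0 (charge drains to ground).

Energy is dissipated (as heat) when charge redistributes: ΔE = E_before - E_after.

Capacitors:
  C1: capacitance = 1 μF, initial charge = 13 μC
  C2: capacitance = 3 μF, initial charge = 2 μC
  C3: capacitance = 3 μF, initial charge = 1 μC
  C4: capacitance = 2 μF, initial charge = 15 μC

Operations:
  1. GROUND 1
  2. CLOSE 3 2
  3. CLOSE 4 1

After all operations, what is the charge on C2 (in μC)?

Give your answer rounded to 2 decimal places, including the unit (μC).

Initial: C1(1μF, Q=13μC, V=13.00V), C2(3μF, Q=2μC, V=0.67V), C3(3μF, Q=1μC, V=0.33V), C4(2μF, Q=15μC, V=7.50V)
Op 1: GROUND 1: Q1=0; energy lost=84.500
Op 2: CLOSE 3-2: Q_total=3.00, C_total=6.00, V=0.50; Q3=1.50, Q2=1.50; dissipated=0.083
Op 3: CLOSE 4-1: Q_total=15.00, C_total=3.00, V=5.00; Q4=10.00, Q1=5.00; dissipated=18.750
Final charges: Q1=5.00, Q2=1.50, Q3=1.50, Q4=10.00

Answer: 1.50 μC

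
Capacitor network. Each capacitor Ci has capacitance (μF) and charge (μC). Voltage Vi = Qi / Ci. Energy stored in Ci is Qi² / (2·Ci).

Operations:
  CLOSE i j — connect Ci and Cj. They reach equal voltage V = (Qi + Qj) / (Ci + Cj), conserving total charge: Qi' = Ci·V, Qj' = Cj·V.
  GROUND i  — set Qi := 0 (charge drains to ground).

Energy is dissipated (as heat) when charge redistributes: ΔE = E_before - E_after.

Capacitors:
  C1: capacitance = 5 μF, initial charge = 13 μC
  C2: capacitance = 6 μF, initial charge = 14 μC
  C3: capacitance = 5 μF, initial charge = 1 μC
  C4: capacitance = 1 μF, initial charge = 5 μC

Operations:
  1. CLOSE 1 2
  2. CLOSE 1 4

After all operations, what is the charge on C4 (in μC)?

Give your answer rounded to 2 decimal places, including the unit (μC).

Initial: C1(5μF, Q=13μC, V=2.60V), C2(6μF, Q=14μC, V=2.33V), C3(5μF, Q=1μC, V=0.20V), C4(1μF, Q=5μC, V=5.00V)
Op 1: CLOSE 1-2: Q_total=27.00, C_total=11.00, V=2.45; Q1=12.27, Q2=14.73; dissipated=0.097
Op 2: CLOSE 1-4: Q_total=17.27, C_total=6.00, V=2.88; Q1=14.39, Q4=2.88; dissipated=2.700
Final charges: Q1=14.39, Q2=14.73, Q3=1.00, Q4=2.88

Answer: 2.88 μC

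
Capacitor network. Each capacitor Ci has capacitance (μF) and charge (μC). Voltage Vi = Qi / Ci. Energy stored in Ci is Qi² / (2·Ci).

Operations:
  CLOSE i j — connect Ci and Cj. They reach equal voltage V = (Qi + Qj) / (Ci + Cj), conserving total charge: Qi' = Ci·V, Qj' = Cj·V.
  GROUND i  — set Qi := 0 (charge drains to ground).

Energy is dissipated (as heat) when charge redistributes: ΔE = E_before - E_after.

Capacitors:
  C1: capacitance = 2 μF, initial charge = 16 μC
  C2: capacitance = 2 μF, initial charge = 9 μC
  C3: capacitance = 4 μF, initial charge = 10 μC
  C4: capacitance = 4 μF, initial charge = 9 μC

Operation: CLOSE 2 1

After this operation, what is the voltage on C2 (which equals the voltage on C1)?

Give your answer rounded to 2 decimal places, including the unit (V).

Initial: C1(2μF, Q=16μC, V=8.00V), C2(2μF, Q=9μC, V=4.50V), C3(4μF, Q=10μC, V=2.50V), C4(4μF, Q=9μC, V=2.25V)
Op 1: CLOSE 2-1: Q_total=25.00, C_total=4.00, V=6.25; Q2=12.50, Q1=12.50; dissipated=6.125

Answer: 6.25 V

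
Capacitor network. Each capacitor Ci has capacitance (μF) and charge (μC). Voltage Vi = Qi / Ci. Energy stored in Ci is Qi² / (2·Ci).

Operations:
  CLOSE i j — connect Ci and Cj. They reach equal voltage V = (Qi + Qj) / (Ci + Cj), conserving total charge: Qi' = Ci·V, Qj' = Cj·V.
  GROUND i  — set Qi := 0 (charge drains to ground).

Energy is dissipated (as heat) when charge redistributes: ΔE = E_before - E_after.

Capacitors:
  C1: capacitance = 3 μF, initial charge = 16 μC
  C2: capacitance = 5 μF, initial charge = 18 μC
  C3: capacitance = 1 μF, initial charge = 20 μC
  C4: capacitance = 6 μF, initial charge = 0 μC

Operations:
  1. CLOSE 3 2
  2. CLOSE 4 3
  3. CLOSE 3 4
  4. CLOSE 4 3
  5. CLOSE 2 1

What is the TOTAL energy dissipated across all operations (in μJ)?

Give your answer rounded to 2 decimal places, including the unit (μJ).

Initial: C1(3μF, Q=16μC, V=5.33V), C2(5μF, Q=18μC, V=3.60V), C3(1μF, Q=20μC, V=20.00V), C4(6μF, Q=0μC, V=0.00V)
Op 1: CLOSE 3-2: Q_total=38.00, C_total=6.00, V=6.33; Q3=6.33, Q2=31.67; dissipated=112.067
Op 2: CLOSE 4-3: Q_total=6.33, C_total=7.00, V=0.90; Q4=5.43, Q3=0.90; dissipated=17.190
Op 3: CLOSE 3-4: Q_total=6.33, C_total=7.00, V=0.90; Q3=0.90, Q4=5.43; dissipated=0.000
Op 4: CLOSE 4-3: Q_total=6.33, C_total=7.00, V=0.90; Q4=5.43, Q3=0.90; dissipated=0.000
Op 5: CLOSE 2-1: Q_total=47.67, C_total=8.00, V=5.96; Q2=29.79, Q1=17.88; dissipated=0.938
Total dissipated: 130.195 μJ

Answer: 130.19 μJ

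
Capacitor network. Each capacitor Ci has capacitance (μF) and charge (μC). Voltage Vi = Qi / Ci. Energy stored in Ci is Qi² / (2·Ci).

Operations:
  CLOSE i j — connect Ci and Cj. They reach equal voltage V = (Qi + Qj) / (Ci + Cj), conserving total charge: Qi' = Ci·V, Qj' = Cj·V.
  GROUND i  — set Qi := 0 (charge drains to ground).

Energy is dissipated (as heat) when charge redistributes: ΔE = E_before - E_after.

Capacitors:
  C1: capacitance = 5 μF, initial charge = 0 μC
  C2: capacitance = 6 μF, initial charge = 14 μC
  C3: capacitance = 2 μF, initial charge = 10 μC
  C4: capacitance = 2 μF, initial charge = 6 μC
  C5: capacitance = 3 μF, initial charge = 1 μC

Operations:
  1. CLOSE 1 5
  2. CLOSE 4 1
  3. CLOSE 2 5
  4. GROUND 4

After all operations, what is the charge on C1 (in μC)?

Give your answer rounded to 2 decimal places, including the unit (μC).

Answer: 4.73 μC

Derivation:
Initial: C1(5μF, Q=0μC, V=0.00V), C2(6μF, Q=14μC, V=2.33V), C3(2μF, Q=10μC, V=5.00V), C4(2μF, Q=6μC, V=3.00V), C5(3μF, Q=1μC, V=0.33V)
Op 1: CLOSE 1-5: Q_total=1.00, C_total=8.00, V=0.12; Q1=0.62, Q5=0.38; dissipated=0.104
Op 2: CLOSE 4-1: Q_total=6.62, C_total=7.00, V=0.95; Q4=1.89, Q1=4.73; dissipated=5.904
Op 3: CLOSE 2-5: Q_total=14.38, C_total=9.00, V=1.60; Q2=9.58, Q5=4.79; dissipated=4.877
Op 4: GROUND 4: Q4=0; energy lost=0.896
Final charges: Q1=4.73, Q2=9.58, Q3=10.00, Q4=0.00, Q5=4.79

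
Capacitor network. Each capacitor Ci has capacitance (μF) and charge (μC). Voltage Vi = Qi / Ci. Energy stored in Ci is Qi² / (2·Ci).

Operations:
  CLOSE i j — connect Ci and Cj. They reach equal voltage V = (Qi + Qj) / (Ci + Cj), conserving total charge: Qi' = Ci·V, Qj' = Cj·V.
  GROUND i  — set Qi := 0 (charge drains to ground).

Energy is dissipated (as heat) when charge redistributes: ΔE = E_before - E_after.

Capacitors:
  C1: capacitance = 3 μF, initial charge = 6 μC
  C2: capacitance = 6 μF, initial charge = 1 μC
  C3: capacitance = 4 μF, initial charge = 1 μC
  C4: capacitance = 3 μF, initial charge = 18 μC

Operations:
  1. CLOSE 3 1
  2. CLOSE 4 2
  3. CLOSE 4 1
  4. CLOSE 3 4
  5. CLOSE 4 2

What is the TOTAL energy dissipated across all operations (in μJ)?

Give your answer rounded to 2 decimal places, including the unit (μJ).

Initial: C1(3μF, Q=6μC, V=2.00V), C2(6μF, Q=1μC, V=0.17V), C3(4μF, Q=1μC, V=0.25V), C4(3μF, Q=18μC, V=6.00V)
Op 1: CLOSE 3-1: Q_total=7.00, C_total=7.00, V=1.00; Q3=4.00, Q1=3.00; dissipated=2.625
Op 2: CLOSE 4-2: Q_total=19.00, C_total=9.00, V=2.11; Q4=6.33, Q2=12.67; dissipated=34.028
Op 3: CLOSE 4-1: Q_total=9.33, C_total=6.00, V=1.56; Q4=4.67, Q1=4.67; dissipated=0.926
Op 4: CLOSE 3-4: Q_total=8.67, C_total=7.00, V=1.24; Q3=4.95, Q4=3.71; dissipated=0.265
Op 5: CLOSE 4-2: Q_total=16.38, C_total=9.00, V=1.82; Q4=5.46, Q2=10.92; dissipated=0.762
Total dissipated: 38.605 μJ

Answer: 38.61 μJ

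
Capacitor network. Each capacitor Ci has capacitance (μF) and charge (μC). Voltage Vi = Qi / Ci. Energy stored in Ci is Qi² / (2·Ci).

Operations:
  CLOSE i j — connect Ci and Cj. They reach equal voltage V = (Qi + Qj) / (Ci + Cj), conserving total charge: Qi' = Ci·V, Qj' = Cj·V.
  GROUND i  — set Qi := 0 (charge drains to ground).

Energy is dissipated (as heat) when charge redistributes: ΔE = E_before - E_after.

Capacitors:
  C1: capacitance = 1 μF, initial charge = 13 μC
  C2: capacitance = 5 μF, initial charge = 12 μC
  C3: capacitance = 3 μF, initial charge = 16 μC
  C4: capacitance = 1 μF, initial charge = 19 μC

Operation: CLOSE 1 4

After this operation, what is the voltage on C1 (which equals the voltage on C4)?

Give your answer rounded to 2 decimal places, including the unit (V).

Answer: 16.00 V

Derivation:
Initial: C1(1μF, Q=13μC, V=13.00V), C2(5μF, Q=12μC, V=2.40V), C3(3μF, Q=16μC, V=5.33V), C4(1μF, Q=19μC, V=19.00V)
Op 1: CLOSE 1-4: Q_total=32.00, C_total=2.00, V=16.00; Q1=16.00, Q4=16.00; dissipated=9.000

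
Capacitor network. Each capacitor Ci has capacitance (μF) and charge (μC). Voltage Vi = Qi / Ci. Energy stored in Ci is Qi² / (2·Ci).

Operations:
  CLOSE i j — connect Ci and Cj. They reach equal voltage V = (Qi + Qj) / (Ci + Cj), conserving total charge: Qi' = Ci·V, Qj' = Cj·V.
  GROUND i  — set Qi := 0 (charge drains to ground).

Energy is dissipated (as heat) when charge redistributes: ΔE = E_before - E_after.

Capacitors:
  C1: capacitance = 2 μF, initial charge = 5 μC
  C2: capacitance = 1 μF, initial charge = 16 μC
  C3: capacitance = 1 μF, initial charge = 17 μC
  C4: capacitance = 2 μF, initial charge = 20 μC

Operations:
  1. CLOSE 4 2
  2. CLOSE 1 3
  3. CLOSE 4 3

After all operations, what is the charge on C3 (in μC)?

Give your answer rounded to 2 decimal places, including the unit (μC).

Answer: 10.44 μC

Derivation:
Initial: C1(2μF, Q=5μC, V=2.50V), C2(1μF, Q=16μC, V=16.00V), C3(1μF, Q=17μC, V=17.00V), C4(2μF, Q=20μC, V=10.00V)
Op 1: CLOSE 4-2: Q_total=36.00, C_total=3.00, V=12.00; Q4=24.00, Q2=12.00; dissipated=12.000
Op 2: CLOSE 1-3: Q_total=22.00, C_total=3.00, V=7.33; Q1=14.67, Q3=7.33; dissipated=70.083
Op 3: CLOSE 4-3: Q_total=31.33, C_total=3.00, V=10.44; Q4=20.89, Q3=10.44; dissipated=7.259
Final charges: Q1=14.67, Q2=12.00, Q3=10.44, Q4=20.89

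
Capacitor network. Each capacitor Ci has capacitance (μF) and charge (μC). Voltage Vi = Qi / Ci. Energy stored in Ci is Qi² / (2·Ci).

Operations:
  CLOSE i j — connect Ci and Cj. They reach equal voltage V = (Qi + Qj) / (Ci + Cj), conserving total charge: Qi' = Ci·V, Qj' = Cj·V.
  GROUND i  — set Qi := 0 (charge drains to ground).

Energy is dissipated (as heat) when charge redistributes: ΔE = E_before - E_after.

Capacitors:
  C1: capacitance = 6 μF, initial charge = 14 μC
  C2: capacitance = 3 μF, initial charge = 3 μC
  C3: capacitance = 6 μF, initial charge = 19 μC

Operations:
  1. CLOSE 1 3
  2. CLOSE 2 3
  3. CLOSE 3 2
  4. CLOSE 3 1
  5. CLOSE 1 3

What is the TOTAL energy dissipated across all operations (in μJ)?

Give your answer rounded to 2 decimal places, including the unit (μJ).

Answer: 4.61 μJ

Derivation:
Initial: C1(6μF, Q=14μC, V=2.33V), C2(3μF, Q=3μC, V=1.00V), C3(6μF, Q=19μC, V=3.17V)
Op 1: CLOSE 1-3: Q_total=33.00, C_total=12.00, V=2.75; Q1=16.50, Q3=16.50; dissipated=1.042
Op 2: CLOSE 2-3: Q_total=19.50, C_total=9.00, V=2.17; Q2=6.50, Q3=13.00; dissipated=3.062
Op 3: CLOSE 3-2: Q_total=19.50, C_total=9.00, V=2.17; Q3=13.00, Q2=6.50; dissipated=0.000
Op 4: CLOSE 3-1: Q_total=29.50, C_total=12.00, V=2.46; Q3=14.75, Q1=14.75; dissipated=0.510
Op 5: CLOSE 1-3: Q_total=29.50, C_total=12.00, V=2.46; Q1=14.75, Q3=14.75; dissipated=0.000
Total dissipated: 4.615 μJ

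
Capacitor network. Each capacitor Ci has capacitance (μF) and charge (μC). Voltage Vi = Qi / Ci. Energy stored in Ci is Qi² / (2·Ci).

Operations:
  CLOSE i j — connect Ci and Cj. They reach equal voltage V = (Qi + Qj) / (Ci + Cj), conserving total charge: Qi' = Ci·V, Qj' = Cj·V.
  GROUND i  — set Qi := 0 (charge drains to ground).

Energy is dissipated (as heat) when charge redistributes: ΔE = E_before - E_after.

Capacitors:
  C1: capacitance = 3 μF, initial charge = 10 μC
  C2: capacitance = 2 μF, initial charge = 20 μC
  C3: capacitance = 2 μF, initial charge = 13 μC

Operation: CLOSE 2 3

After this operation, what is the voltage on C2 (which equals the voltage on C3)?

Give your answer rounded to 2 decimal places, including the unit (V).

Initial: C1(3μF, Q=10μC, V=3.33V), C2(2μF, Q=20μC, V=10.00V), C3(2μF, Q=13μC, V=6.50V)
Op 1: CLOSE 2-3: Q_total=33.00, C_total=4.00, V=8.25; Q2=16.50, Q3=16.50; dissipated=6.125

Answer: 8.25 V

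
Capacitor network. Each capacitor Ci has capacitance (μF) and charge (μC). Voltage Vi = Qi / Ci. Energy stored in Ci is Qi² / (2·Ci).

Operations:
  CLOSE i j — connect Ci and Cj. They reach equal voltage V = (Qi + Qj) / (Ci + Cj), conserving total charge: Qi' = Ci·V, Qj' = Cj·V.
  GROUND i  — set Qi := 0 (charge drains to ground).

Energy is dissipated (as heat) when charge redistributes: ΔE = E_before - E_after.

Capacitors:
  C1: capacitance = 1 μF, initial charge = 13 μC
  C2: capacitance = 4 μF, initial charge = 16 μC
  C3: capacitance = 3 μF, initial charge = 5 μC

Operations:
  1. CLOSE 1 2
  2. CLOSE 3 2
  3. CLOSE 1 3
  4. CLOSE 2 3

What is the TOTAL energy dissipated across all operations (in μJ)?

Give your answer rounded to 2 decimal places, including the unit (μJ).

Initial: C1(1μF, Q=13μC, V=13.00V), C2(4μF, Q=16μC, V=4.00V), C3(3μF, Q=5μC, V=1.67V)
Op 1: CLOSE 1-2: Q_total=29.00, C_total=5.00, V=5.80; Q1=5.80, Q2=23.20; dissipated=32.400
Op 2: CLOSE 3-2: Q_total=28.20, C_total=7.00, V=4.03; Q3=12.09, Q2=16.11; dissipated=14.644
Op 3: CLOSE 1-3: Q_total=17.89, C_total=4.00, V=4.47; Q1=4.47, Q3=13.41; dissipated=1.177
Op 4: CLOSE 2-3: Q_total=29.53, C_total=7.00, V=4.22; Q2=16.87, Q3=12.66; dissipated=0.168
Total dissipated: 48.389 μJ

Answer: 48.39 μJ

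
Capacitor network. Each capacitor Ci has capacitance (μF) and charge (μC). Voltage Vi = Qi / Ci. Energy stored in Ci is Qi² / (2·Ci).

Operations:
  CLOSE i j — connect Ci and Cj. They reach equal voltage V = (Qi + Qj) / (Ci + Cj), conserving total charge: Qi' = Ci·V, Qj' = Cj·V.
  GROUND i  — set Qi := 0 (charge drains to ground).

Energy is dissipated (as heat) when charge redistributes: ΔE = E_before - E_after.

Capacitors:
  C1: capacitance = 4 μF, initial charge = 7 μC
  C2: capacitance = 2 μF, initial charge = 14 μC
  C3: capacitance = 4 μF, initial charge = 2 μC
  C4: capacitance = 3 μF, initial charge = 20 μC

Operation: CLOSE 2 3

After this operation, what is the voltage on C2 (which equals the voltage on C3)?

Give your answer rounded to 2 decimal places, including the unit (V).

Answer: 2.67 V

Derivation:
Initial: C1(4μF, Q=7μC, V=1.75V), C2(2μF, Q=14μC, V=7.00V), C3(4μF, Q=2μC, V=0.50V), C4(3μF, Q=20μC, V=6.67V)
Op 1: CLOSE 2-3: Q_total=16.00, C_total=6.00, V=2.67; Q2=5.33, Q3=10.67; dissipated=28.167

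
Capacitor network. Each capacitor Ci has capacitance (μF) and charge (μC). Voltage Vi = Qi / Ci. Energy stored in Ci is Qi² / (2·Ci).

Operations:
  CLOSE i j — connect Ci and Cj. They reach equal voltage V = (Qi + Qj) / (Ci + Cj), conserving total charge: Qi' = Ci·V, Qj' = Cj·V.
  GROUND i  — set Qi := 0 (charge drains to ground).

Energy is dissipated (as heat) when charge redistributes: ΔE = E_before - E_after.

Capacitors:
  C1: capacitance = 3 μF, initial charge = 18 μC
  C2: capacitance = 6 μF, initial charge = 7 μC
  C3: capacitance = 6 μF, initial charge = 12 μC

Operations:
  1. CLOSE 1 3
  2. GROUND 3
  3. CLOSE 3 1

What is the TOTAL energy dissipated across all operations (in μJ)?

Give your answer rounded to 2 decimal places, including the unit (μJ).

Answer: 60.44 μJ

Derivation:
Initial: C1(3μF, Q=18μC, V=6.00V), C2(6μF, Q=7μC, V=1.17V), C3(6μF, Q=12μC, V=2.00V)
Op 1: CLOSE 1-3: Q_total=30.00, C_total=9.00, V=3.33; Q1=10.00, Q3=20.00; dissipated=16.000
Op 2: GROUND 3: Q3=0; energy lost=33.333
Op 3: CLOSE 3-1: Q_total=10.00, C_total=9.00, V=1.11; Q3=6.67, Q1=3.33; dissipated=11.111
Total dissipated: 60.444 μJ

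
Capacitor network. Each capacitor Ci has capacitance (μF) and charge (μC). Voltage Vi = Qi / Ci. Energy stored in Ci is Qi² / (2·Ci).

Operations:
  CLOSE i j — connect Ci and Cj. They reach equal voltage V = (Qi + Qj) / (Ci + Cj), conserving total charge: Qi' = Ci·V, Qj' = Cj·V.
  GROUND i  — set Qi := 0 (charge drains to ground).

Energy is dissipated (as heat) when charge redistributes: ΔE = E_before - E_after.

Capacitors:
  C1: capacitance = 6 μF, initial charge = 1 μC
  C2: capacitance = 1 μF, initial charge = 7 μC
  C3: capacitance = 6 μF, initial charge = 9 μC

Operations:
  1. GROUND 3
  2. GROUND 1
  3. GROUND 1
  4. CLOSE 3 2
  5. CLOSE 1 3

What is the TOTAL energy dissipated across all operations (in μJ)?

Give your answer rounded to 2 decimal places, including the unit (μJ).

Initial: C1(6μF, Q=1μC, V=0.17V), C2(1μF, Q=7μC, V=7.00V), C3(6μF, Q=9μC, V=1.50V)
Op 1: GROUND 3: Q3=0; energy lost=6.750
Op 2: GROUND 1: Q1=0; energy lost=0.083
Op 3: GROUND 1: Q1=0; energy lost=0.000
Op 4: CLOSE 3-2: Q_total=7.00, C_total=7.00, V=1.00; Q3=6.00, Q2=1.00; dissipated=21.000
Op 5: CLOSE 1-3: Q_total=6.00, C_total=12.00, V=0.50; Q1=3.00, Q3=3.00; dissipated=1.500
Total dissipated: 29.333 μJ

Answer: 29.33 μJ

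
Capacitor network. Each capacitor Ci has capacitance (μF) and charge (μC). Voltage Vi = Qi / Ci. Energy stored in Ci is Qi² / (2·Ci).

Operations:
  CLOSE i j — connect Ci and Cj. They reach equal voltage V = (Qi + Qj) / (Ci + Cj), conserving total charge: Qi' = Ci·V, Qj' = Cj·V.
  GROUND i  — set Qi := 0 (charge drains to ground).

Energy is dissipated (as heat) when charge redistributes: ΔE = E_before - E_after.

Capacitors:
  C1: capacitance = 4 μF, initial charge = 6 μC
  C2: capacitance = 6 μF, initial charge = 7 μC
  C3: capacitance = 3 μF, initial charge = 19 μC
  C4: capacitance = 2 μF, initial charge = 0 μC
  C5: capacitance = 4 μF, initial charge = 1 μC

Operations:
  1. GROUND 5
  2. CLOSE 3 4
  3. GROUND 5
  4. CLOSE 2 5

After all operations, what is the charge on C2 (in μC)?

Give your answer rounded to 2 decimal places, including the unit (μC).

Initial: C1(4μF, Q=6μC, V=1.50V), C2(6μF, Q=7μC, V=1.17V), C3(3μF, Q=19μC, V=6.33V), C4(2μF, Q=0μC, V=0.00V), C5(4μF, Q=1μC, V=0.25V)
Op 1: GROUND 5: Q5=0; energy lost=0.125
Op 2: CLOSE 3-4: Q_total=19.00, C_total=5.00, V=3.80; Q3=11.40, Q4=7.60; dissipated=24.067
Op 3: GROUND 5: Q5=0; energy lost=0.000
Op 4: CLOSE 2-5: Q_total=7.00, C_total=10.00, V=0.70; Q2=4.20, Q5=2.80; dissipated=1.633
Final charges: Q1=6.00, Q2=4.20, Q3=11.40, Q4=7.60, Q5=2.80

Answer: 4.20 μC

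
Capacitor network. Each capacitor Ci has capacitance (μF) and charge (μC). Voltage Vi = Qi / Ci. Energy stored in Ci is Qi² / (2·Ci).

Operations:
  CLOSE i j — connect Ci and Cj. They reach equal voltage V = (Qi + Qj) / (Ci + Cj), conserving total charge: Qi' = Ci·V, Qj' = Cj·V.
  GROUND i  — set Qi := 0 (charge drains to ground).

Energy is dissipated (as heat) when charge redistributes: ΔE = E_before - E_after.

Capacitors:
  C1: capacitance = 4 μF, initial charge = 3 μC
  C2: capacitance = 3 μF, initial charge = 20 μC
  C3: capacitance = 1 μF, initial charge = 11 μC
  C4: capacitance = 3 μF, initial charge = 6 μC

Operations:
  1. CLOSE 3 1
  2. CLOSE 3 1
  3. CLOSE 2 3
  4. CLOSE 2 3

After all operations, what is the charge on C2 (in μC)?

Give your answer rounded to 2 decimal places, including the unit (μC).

Answer: 17.10 μC

Derivation:
Initial: C1(4μF, Q=3μC, V=0.75V), C2(3μF, Q=20μC, V=6.67V), C3(1μF, Q=11μC, V=11.00V), C4(3μF, Q=6μC, V=2.00V)
Op 1: CLOSE 3-1: Q_total=14.00, C_total=5.00, V=2.80; Q3=2.80, Q1=11.20; dissipated=42.025
Op 2: CLOSE 3-1: Q_total=14.00, C_total=5.00, V=2.80; Q3=2.80, Q1=11.20; dissipated=0.000
Op 3: CLOSE 2-3: Q_total=22.80, C_total=4.00, V=5.70; Q2=17.10, Q3=5.70; dissipated=5.607
Op 4: CLOSE 2-3: Q_total=22.80, C_total=4.00, V=5.70; Q2=17.10, Q3=5.70; dissipated=0.000
Final charges: Q1=11.20, Q2=17.10, Q3=5.70, Q4=6.00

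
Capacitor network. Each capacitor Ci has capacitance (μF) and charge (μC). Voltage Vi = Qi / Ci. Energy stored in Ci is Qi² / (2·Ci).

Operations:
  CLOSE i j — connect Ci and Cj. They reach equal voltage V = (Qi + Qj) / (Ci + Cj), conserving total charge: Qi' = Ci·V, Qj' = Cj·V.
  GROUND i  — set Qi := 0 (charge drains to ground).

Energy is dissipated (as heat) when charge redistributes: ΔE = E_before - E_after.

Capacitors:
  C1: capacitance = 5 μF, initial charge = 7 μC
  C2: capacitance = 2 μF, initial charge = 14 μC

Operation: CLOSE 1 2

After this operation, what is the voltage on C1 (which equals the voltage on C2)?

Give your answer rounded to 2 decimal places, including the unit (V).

Initial: C1(5μF, Q=7μC, V=1.40V), C2(2μF, Q=14μC, V=7.00V)
Op 1: CLOSE 1-2: Q_total=21.00, C_total=7.00, V=3.00; Q1=15.00, Q2=6.00; dissipated=22.400

Answer: 3.00 V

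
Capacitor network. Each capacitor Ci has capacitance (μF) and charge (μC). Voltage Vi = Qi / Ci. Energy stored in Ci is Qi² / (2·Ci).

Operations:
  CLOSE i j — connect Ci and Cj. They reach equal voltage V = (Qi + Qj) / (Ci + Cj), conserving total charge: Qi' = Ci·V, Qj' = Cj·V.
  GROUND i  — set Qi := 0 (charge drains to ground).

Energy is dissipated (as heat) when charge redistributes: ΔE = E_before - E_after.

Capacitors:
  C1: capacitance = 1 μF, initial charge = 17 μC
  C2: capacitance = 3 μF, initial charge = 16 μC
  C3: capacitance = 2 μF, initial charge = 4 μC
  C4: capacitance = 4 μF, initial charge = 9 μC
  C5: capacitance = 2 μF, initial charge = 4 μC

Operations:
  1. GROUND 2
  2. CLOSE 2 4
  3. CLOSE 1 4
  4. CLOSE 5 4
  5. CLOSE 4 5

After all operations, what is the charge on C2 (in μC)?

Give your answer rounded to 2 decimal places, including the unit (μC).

Answer: 3.86 μC

Derivation:
Initial: C1(1μF, Q=17μC, V=17.00V), C2(3μF, Q=16μC, V=5.33V), C3(2μF, Q=4μC, V=2.00V), C4(4μF, Q=9μC, V=2.25V), C5(2μF, Q=4μC, V=2.00V)
Op 1: GROUND 2: Q2=0; energy lost=42.667
Op 2: CLOSE 2-4: Q_total=9.00, C_total=7.00, V=1.29; Q2=3.86, Q4=5.14; dissipated=4.339
Op 3: CLOSE 1-4: Q_total=22.14, C_total=5.00, V=4.43; Q1=4.43, Q4=17.71; dissipated=98.776
Op 4: CLOSE 5-4: Q_total=21.71, C_total=6.00, V=3.62; Q5=7.24, Q4=14.48; dissipated=3.932
Op 5: CLOSE 4-5: Q_total=21.71, C_total=6.00, V=3.62; Q4=14.48, Q5=7.24; dissipated=0.000
Final charges: Q1=4.43, Q2=3.86, Q3=4.00, Q4=14.48, Q5=7.24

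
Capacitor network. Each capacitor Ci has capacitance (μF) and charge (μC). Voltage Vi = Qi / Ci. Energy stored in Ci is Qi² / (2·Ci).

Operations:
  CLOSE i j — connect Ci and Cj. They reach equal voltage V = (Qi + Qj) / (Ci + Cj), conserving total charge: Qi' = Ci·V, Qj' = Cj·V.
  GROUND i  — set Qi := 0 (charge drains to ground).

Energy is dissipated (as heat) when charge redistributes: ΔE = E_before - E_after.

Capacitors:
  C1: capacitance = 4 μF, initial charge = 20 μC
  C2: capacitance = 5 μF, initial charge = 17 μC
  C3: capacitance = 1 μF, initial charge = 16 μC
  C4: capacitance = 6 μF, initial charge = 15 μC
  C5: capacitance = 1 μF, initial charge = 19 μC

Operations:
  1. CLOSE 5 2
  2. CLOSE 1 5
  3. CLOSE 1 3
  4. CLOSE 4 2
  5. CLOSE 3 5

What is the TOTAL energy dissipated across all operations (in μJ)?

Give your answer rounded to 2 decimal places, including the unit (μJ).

Answer: 166.33 μJ

Derivation:
Initial: C1(4μF, Q=20μC, V=5.00V), C2(5μF, Q=17μC, V=3.40V), C3(1μF, Q=16μC, V=16.00V), C4(6μF, Q=15μC, V=2.50V), C5(1μF, Q=19μC, V=19.00V)
Op 1: CLOSE 5-2: Q_total=36.00, C_total=6.00, V=6.00; Q5=6.00, Q2=30.00; dissipated=101.400
Op 2: CLOSE 1-5: Q_total=26.00, C_total=5.00, V=5.20; Q1=20.80, Q5=5.20; dissipated=0.400
Op 3: CLOSE 1-3: Q_total=36.80, C_total=5.00, V=7.36; Q1=29.44, Q3=7.36; dissipated=46.656
Op 4: CLOSE 4-2: Q_total=45.00, C_total=11.00, V=4.09; Q4=24.55, Q2=20.45; dissipated=16.705
Op 5: CLOSE 3-5: Q_total=12.56, C_total=2.00, V=6.28; Q3=6.28, Q5=6.28; dissipated=1.166
Total dissipated: 166.327 μJ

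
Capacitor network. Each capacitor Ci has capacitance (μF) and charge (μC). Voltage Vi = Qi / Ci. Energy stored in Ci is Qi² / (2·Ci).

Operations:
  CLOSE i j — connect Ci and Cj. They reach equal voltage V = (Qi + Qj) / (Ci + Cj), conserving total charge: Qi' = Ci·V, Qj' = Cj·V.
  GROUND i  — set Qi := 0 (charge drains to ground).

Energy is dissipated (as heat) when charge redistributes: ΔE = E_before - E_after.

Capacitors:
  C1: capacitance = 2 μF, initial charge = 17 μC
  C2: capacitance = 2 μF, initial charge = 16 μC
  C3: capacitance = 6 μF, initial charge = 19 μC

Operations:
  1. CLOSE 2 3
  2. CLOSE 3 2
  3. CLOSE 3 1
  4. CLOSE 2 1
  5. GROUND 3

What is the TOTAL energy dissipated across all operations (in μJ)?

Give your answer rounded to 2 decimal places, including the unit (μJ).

Initial: C1(2μF, Q=17μC, V=8.50V), C2(2μF, Q=16μC, V=8.00V), C3(6μF, Q=19μC, V=3.17V)
Op 1: CLOSE 2-3: Q_total=35.00, C_total=8.00, V=4.38; Q2=8.75, Q3=26.25; dissipated=17.521
Op 2: CLOSE 3-2: Q_total=35.00, C_total=8.00, V=4.38; Q3=26.25, Q2=8.75; dissipated=0.000
Op 3: CLOSE 3-1: Q_total=43.25, C_total=8.00, V=5.41; Q3=32.44, Q1=10.81; dissipated=12.762
Op 4: CLOSE 2-1: Q_total=19.56, C_total=4.00, V=4.89; Q2=9.78, Q1=9.78; dissipated=0.532
Op 5: GROUND 3: Q3=0; energy lost=87.683
Total dissipated: 118.497 μJ

Answer: 118.50 μJ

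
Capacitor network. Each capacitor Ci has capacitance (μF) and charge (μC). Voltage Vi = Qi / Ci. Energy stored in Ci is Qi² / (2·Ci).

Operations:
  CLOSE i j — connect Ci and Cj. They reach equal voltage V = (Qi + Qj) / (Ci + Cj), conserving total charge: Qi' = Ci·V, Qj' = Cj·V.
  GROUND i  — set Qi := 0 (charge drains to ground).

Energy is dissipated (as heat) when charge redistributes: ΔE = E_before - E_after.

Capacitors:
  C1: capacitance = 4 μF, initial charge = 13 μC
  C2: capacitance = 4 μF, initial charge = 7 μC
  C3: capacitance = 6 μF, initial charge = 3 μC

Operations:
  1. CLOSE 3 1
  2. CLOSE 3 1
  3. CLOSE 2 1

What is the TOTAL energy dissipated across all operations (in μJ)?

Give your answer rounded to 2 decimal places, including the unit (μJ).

Answer: 9.10 μJ

Derivation:
Initial: C1(4μF, Q=13μC, V=3.25V), C2(4μF, Q=7μC, V=1.75V), C3(6μF, Q=3μC, V=0.50V)
Op 1: CLOSE 3-1: Q_total=16.00, C_total=10.00, V=1.60; Q3=9.60, Q1=6.40; dissipated=9.075
Op 2: CLOSE 3-1: Q_total=16.00, C_total=10.00, V=1.60; Q3=9.60, Q1=6.40; dissipated=0.000
Op 3: CLOSE 2-1: Q_total=13.40, C_total=8.00, V=1.68; Q2=6.70, Q1=6.70; dissipated=0.022
Total dissipated: 9.098 μJ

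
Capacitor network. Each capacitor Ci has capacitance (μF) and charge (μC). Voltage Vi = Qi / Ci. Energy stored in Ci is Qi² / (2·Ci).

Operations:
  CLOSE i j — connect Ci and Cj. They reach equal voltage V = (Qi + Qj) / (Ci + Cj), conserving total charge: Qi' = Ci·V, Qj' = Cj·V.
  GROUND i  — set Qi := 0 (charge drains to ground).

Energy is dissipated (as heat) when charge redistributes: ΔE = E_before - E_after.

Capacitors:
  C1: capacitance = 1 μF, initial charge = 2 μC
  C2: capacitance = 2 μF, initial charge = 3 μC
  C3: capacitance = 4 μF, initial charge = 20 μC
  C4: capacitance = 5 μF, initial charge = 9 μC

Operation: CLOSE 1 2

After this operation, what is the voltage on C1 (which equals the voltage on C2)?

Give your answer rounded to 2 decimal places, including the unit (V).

Answer: 1.67 V

Derivation:
Initial: C1(1μF, Q=2μC, V=2.00V), C2(2μF, Q=3μC, V=1.50V), C3(4μF, Q=20μC, V=5.00V), C4(5μF, Q=9μC, V=1.80V)
Op 1: CLOSE 1-2: Q_total=5.00, C_total=3.00, V=1.67; Q1=1.67, Q2=3.33; dissipated=0.083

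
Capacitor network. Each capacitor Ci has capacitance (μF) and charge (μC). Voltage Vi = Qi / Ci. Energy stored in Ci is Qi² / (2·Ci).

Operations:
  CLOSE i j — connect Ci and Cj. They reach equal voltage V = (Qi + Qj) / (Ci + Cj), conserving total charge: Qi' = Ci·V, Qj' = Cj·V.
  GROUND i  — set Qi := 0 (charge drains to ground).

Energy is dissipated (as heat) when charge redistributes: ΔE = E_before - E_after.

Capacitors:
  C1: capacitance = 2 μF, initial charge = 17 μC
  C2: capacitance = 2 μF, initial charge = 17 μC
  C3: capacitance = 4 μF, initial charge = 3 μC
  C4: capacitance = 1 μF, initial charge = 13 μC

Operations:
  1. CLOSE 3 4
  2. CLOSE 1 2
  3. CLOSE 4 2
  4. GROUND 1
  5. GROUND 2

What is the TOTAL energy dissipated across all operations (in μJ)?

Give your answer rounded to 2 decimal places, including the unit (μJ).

Initial: C1(2μF, Q=17μC, V=8.50V), C2(2μF, Q=17μC, V=8.50V), C3(4μF, Q=3μC, V=0.75V), C4(1μF, Q=13μC, V=13.00V)
Op 1: CLOSE 3-4: Q_total=16.00, C_total=5.00, V=3.20; Q3=12.80, Q4=3.20; dissipated=60.025
Op 2: CLOSE 1-2: Q_total=34.00, C_total=4.00, V=8.50; Q1=17.00, Q2=17.00; dissipated=0.000
Op 3: CLOSE 4-2: Q_total=20.20, C_total=3.00, V=6.73; Q4=6.73, Q2=13.47; dissipated=9.363
Op 4: GROUND 1: Q1=0; energy lost=72.250
Op 5: GROUND 2: Q2=0; energy lost=45.338
Total dissipated: 186.976 μJ

Answer: 186.98 μJ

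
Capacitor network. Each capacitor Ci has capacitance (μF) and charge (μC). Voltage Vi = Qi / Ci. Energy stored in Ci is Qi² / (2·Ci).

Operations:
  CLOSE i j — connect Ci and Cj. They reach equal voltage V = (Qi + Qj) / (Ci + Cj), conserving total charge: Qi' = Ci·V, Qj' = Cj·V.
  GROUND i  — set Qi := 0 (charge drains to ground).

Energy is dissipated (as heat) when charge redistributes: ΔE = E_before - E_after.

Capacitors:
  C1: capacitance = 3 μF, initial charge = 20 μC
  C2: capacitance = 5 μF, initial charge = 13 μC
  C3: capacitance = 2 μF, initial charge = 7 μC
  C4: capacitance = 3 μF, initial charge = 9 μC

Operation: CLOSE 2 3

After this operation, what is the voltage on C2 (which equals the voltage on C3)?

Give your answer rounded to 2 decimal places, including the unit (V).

Answer: 2.86 V

Derivation:
Initial: C1(3μF, Q=20μC, V=6.67V), C2(5μF, Q=13μC, V=2.60V), C3(2μF, Q=7μC, V=3.50V), C4(3μF, Q=9μC, V=3.00V)
Op 1: CLOSE 2-3: Q_total=20.00, C_total=7.00, V=2.86; Q2=14.29, Q3=5.71; dissipated=0.579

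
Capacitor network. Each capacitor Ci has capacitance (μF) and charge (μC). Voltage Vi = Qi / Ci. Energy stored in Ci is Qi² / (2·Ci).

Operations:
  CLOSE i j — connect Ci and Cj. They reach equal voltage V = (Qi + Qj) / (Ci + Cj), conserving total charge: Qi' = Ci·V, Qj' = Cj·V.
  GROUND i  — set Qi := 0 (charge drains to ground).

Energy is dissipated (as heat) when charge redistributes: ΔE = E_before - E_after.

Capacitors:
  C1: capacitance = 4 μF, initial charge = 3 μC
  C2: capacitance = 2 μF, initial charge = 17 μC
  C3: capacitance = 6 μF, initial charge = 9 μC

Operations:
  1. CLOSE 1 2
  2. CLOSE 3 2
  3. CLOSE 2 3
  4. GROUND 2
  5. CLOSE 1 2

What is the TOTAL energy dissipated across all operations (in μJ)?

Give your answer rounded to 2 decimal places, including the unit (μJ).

Initial: C1(4μF, Q=3μC, V=0.75V), C2(2μF, Q=17μC, V=8.50V), C3(6μF, Q=9μC, V=1.50V)
Op 1: CLOSE 1-2: Q_total=20.00, C_total=6.00, V=3.33; Q1=13.33, Q2=6.67; dissipated=40.042
Op 2: CLOSE 3-2: Q_total=15.67, C_total=8.00, V=1.96; Q3=11.75, Q2=3.92; dissipated=2.521
Op 3: CLOSE 2-3: Q_total=15.67, C_total=8.00, V=1.96; Q2=3.92, Q3=11.75; dissipated=0.000
Op 4: GROUND 2: Q2=0; energy lost=3.835
Op 5: CLOSE 1-2: Q_total=13.33, C_total=6.00, V=2.22; Q1=8.89, Q2=4.44; dissipated=7.407
Total dissipated: 53.805 μJ

Answer: 53.80 μJ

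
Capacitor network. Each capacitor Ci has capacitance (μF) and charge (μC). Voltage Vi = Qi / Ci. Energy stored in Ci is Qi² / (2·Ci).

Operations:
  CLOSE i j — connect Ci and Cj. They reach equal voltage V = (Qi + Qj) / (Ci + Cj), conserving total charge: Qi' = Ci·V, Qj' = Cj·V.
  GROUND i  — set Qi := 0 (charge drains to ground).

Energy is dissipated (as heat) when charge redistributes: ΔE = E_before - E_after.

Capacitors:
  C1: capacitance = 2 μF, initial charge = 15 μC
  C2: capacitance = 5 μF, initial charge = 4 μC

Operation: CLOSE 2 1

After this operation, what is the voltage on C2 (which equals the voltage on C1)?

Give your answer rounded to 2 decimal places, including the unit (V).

Answer: 2.71 V

Derivation:
Initial: C1(2μF, Q=15μC, V=7.50V), C2(5μF, Q=4μC, V=0.80V)
Op 1: CLOSE 2-1: Q_total=19.00, C_total=7.00, V=2.71; Q2=13.57, Q1=5.43; dissipated=32.064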